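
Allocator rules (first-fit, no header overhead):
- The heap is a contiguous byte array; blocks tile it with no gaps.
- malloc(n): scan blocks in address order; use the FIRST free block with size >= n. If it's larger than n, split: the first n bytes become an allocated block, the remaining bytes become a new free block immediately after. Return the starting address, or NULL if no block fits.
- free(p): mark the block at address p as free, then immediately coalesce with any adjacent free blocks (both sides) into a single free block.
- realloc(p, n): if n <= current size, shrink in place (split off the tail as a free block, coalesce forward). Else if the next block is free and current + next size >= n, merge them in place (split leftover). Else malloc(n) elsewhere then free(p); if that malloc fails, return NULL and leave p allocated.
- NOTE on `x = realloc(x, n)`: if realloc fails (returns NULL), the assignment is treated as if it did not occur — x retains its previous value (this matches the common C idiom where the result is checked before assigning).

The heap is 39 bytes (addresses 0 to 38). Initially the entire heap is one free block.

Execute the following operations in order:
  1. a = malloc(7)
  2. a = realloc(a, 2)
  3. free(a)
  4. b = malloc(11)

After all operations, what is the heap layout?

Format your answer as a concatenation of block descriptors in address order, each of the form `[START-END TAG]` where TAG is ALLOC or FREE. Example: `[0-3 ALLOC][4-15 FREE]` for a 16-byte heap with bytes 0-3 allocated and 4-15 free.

Answer: [0-10 ALLOC][11-38 FREE]

Derivation:
Op 1: a = malloc(7) -> a = 0; heap: [0-6 ALLOC][7-38 FREE]
Op 2: a = realloc(a, 2) -> a = 0; heap: [0-1 ALLOC][2-38 FREE]
Op 3: free(a) -> (freed a); heap: [0-38 FREE]
Op 4: b = malloc(11) -> b = 0; heap: [0-10 ALLOC][11-38 FREE]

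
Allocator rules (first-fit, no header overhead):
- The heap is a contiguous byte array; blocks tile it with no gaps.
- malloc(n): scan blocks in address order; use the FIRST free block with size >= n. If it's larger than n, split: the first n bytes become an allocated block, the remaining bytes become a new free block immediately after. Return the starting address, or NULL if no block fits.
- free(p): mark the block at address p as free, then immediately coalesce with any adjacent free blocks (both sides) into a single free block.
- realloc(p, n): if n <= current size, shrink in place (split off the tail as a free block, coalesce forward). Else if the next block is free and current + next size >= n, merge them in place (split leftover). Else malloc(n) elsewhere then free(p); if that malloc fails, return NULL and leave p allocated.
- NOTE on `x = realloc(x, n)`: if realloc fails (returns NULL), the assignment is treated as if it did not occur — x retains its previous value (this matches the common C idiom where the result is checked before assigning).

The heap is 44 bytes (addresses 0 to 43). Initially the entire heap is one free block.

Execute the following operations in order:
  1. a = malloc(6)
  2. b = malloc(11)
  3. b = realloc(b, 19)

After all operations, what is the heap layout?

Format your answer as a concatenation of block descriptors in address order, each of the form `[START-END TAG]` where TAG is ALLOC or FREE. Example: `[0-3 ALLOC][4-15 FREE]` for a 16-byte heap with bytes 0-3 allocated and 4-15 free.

Answer: [0-5 ALLOC][6-24 ALLOC][25-43 FREE]

Derivation:
Op 1: a = malloc(6) -> a = 0; heap: [0-5 ALLOC][6-43 FREE]
Op 2: b = malloc(11) -> b = 6; heap: [0-5 ALLOC][6-16 ALLOC][17-43 FREE]
Op 3: b = realloc(b, 19) -> b = 6; heap: [0-5 ALLOC][6-24 ALLOC][25-43 FREE]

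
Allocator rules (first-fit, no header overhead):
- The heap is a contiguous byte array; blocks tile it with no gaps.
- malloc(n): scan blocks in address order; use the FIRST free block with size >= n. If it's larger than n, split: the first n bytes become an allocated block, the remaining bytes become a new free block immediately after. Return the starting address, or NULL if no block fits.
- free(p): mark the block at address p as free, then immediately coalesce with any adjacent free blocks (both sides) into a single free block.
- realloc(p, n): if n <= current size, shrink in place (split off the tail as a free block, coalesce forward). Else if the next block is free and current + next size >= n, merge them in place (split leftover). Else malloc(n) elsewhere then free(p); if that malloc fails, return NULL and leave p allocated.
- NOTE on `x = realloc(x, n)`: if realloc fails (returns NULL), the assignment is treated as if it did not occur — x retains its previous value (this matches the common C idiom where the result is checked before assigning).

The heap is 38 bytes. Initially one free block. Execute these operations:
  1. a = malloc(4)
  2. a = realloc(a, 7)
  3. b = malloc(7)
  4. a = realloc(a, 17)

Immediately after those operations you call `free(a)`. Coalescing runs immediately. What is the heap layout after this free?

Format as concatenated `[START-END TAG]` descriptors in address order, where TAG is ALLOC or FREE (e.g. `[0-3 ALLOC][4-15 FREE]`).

Op 1: a = malloc(4) -> a = 0; heap: [0-3 ALLOC][4-37 FREE]
Op 2: a = realloc(a, 7) -> a = 0; heap: [0-6 ALLOC][7-37 FREE]
Op 3: b = malloc(7) -> b = 7; heap: [0-6 ALLOC][7-13 ALLOC][14-37 FREE]
Op 4: a = realloc(a, 17) -> a = 14; heap: [0-6 FREE][7-13 ALLOC][14-30 ALLOC][31-37 FREE]
free(a): a = 14 -> block [14-30 ALLOC]; mark free, coalesce with adjacent free neighbors -> [0-6 FREE][7-13 ALLOC][14-37 FREE]

Answer: [0-6 FREE][7-13 ALLOC][14-37 FREE]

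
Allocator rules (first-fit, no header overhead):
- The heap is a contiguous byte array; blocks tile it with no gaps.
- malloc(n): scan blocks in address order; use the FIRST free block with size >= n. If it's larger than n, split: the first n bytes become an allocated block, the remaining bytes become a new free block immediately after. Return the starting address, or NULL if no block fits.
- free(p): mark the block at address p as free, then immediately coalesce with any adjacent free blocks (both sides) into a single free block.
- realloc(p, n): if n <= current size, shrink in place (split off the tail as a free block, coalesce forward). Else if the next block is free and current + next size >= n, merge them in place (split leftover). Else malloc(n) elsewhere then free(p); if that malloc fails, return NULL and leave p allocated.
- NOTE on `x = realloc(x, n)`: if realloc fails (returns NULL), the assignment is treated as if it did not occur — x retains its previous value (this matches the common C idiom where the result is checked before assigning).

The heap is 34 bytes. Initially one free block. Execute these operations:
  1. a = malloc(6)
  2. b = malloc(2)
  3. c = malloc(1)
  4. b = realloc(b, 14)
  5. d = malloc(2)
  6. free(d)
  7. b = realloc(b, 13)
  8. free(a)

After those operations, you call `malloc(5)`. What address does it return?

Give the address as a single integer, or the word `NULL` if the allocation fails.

Op 1: a = malloc(6) -> a = 0; heap: [0-5 ALLOC][6-33 FREE]
Op 2: b = malloc(2) -> b = 6; heap: [0-5 ALLOC][6-7 ALLOC][8-33 FREE]
Op 3: c = malloc(1) -> c = 8; heap: [0-5 ALLOC][6-7 ALLOC][8-8 ALLOC][9-33 FREE]
Op 4: b = realloc(b, 14) -> b = 9; heap: [0-5 ALLOC][6-7 FREE][8-8 ALLOC][9-22 ALLOC][23-33 FREE]
Op 5: d = malloc(2) -> d = 6; heap: [0-5 ALLOC][6-7 ALLOC][8-8 ALLOC][9-22 ALLOC][23-33 FREE]
Op 6: free(d) -> (freed d); heap: [0-5 ALLOC][6-7 FREE][8-8 ALLOC][9-22 ALLOC][23-33 FREE]
Op 7: b = realloc(b, 13) -> b = 9; heap: [0-5 ALLOC][6-7 FREE][8-8 ALLOC][9-21 ALLOC][22-33 FREE]
Op 8: free(a) -> (freed a); heap: [0-7 FREE][8-8 ALLOC][9-21 ALLOC][22-33 FREE]
malloc(5): first-fit scan over [0-7 FREE][8-8 ALLOC][9-21 ALLOC][22-33 FREE] -> 0

Answer: 0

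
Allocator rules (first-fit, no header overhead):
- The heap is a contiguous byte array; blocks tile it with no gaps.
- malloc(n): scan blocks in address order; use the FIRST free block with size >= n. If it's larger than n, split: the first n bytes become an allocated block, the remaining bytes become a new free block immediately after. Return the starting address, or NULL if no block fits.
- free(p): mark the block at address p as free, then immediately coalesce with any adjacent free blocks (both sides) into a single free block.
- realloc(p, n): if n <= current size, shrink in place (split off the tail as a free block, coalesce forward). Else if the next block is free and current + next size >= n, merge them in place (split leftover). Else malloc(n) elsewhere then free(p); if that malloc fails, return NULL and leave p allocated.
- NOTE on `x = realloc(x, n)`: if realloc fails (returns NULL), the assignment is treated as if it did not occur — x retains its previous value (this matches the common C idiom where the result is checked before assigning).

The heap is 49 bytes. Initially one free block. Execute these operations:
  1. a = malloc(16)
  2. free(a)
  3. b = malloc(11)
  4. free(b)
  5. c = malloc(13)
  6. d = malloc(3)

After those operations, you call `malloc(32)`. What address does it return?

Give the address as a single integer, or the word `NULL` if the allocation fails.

Op 1: a = malloc(16) -> a = 0; heap: [0-15 ALLOC][16-48 FREE]
Op 2: free(a) -> (freed a); heap: [0-48 FREE]
Op 3: b = malloc(11) -> b = 0; heap: [0-10 ALLOC][11-48 FREE]
Op 4: free(b) -> (freed b); heap: [0-48 FREE]
Op 5: c = malloc(13) -> c = 0; heap: [0-12 ALLOC][13-48 FREE]
Op 6: d = malloc(3) -> d = 13; heap: [0-12 ALLOC][13-15 ALLOC][16-48 FREE]
malloc(32): first-fit scan over [0-12 ALLOC][13-15 ALLOC][16-48 FREE] -> 16

Answer: 16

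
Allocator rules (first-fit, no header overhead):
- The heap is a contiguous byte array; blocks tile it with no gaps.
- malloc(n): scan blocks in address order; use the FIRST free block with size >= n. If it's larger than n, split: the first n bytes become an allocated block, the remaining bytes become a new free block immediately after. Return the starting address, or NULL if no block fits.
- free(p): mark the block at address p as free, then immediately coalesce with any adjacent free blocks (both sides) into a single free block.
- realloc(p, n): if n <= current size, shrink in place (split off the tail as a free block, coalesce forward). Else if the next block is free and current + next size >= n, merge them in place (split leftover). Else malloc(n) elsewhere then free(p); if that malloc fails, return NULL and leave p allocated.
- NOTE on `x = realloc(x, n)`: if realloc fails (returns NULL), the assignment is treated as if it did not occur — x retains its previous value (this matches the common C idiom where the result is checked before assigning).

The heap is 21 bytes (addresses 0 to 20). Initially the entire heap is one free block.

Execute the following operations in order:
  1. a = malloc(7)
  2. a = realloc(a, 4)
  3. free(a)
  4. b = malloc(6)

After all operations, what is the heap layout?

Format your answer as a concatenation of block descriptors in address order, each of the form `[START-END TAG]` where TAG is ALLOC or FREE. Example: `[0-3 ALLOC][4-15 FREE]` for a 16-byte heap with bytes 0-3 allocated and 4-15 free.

Answer: [0-5 ALLOC][6-20 FREE]

Derivation:
Op 1: a = malloc(7) -> a = 0; heap: [0-6 ALLOC][7-20 FREE]
Op 2: a = realloc(a, 4) -> a = 0; heap: [0-3 ALLOC][4-20 FREE]
Op 3: free(a) -> (freed a); heap: [0-20 FREE]
Op 4: b = malloc(6) -> b = 0; heap: [0-5 ALLOC][6-20 FREE]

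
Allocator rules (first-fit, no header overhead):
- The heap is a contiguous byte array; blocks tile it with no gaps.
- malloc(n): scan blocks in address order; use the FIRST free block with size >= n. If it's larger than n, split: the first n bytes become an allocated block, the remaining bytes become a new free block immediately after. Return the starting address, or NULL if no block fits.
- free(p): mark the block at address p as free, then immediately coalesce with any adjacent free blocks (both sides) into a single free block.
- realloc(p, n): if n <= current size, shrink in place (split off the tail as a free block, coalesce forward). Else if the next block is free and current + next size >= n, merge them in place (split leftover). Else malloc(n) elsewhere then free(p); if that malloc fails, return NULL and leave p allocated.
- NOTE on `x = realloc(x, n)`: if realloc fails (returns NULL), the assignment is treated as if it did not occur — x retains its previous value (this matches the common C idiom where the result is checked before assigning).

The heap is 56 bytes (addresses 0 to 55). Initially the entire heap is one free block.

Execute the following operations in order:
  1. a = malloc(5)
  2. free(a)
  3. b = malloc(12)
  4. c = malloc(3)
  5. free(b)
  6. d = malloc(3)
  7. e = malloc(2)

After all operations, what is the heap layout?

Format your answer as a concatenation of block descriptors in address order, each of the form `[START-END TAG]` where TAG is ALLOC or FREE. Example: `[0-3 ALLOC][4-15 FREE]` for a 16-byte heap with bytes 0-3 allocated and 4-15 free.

Op 1: a = malloc(5) -> a = 0; heap: [0-4 ALLOC][5-55 FREE]
Op 2: free(a) -> (freed a); heap: [0-55 FREE]
Op 3: b = malloc(12) -> b = 0; heap: [0-11 ALLOC][12-55 FREE]
Op 4: c = malloc(3) -> c = 12; heap: [0-11 ALLOC][12-14 ALLOC][15-55 FREE]
Op 5: free(b) -> (freed b); heap: [0-11 FREE][12-14 ALLOC][15-55 FREE]
Op 6: d = malloc(3) -> d = 0; heap: [0-2 ALLOC][3-11 FREE][12-14 ALLOC][15-55 FREE]
Op 7: e = malloc(2) -> e = 3; heap: [0-2 ALLOC][3-4 ALLOC][5-11 FREE][12-14 ALLOC][15-55 FREE]

Answer: [0-2 ALLOC][3-4 ALLOC][5-11 FREE][12-14 ALLOC][15-55 FREE]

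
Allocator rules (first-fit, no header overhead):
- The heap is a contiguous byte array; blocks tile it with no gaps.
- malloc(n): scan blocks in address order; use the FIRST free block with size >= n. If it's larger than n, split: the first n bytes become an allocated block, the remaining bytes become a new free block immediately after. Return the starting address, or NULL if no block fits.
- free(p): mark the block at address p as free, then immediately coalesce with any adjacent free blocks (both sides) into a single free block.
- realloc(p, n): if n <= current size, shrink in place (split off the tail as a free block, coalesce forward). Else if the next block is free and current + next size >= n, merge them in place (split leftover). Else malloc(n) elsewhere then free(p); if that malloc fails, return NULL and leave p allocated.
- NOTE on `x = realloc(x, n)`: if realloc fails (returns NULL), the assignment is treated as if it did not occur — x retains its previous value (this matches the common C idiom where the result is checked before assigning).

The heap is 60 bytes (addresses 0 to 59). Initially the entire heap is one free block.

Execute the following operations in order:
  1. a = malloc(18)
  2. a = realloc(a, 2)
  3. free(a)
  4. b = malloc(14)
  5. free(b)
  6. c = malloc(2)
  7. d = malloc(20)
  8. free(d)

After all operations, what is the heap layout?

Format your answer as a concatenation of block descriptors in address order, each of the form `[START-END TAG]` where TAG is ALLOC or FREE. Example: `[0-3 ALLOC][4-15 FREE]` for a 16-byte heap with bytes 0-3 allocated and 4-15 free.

Answer: [0-1 ALLOC][2-59 FREE]

Derivation:
Op 1: a = malloc(18) -> a = 0; heap: [0-17 ALLOC][18-59 FREE]
Op 2: a = realloc(a, 2) -> a = 0; heap: [0-1 ALLOC][2-59 FREE]
Op 3: free(a) -> (freed a); heap: [0-59 FREE]
Op 4: b = malloc(14) -> b = 0; heap: [0-13 ALLOC][14-59 FREE]
Op 5: free(b) -> (freed b); heap: [0-59 FREE]
Op 6: c = malloc(2) -> c = 0; heap: [0-1 ALLOC][2-59 FREE]
Op 7: d = malloc(20) -> d = 2; heap: [0-1 ALLOC][2-21 ALLOC][22-59 FREE]
Op 8: free(d) -> (freed d); heap: [0-1 ALLOC][2-59 FREE]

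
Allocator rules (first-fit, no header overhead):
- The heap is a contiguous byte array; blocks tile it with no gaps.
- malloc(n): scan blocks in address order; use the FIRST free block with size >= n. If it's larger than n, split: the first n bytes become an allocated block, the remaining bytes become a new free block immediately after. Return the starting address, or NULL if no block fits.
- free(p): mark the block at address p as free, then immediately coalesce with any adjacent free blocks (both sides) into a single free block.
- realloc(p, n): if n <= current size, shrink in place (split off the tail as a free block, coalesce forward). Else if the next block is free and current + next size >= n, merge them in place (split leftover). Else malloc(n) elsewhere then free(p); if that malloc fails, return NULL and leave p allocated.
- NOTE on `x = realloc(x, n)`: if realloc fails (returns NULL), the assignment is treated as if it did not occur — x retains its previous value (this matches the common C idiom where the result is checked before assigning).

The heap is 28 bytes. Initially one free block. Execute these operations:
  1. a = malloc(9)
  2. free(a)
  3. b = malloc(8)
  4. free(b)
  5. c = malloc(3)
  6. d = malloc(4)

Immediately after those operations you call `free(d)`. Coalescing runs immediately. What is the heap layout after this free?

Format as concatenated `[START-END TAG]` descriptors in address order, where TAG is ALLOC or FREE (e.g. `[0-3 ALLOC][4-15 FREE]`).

Answer: [0-2 ALLOC][3-27 FREE]

Derivation:
Op 1: a = malloc(9) -> a = 0; heap: [0-8 ALLOC][9-27 FREE]
Op 2: free(a) -> (freed a); heap: [0-27 FREE]
Op 3: b = malloc(8) -> b = 0; heap: [0-7 ALLOC][8-27 FREE]
Op 4: free(b) -> (freed b); heap: [0-27 FREE]
Op 5: c = malloc(3) -> c = 0; heap: [0-2 ALLOC][3-27 FREE]
Op 6: d = malloc(4) -> d = 3; heap: [0-2 ALLOC][3-6 ALLOC][7-27 FREE]
free(d): d = 3 -> block [3-6 ALLOC]; mark free, coalesce with adjacent free neighbors -> [0-2 ALLOC][3-27 FREE]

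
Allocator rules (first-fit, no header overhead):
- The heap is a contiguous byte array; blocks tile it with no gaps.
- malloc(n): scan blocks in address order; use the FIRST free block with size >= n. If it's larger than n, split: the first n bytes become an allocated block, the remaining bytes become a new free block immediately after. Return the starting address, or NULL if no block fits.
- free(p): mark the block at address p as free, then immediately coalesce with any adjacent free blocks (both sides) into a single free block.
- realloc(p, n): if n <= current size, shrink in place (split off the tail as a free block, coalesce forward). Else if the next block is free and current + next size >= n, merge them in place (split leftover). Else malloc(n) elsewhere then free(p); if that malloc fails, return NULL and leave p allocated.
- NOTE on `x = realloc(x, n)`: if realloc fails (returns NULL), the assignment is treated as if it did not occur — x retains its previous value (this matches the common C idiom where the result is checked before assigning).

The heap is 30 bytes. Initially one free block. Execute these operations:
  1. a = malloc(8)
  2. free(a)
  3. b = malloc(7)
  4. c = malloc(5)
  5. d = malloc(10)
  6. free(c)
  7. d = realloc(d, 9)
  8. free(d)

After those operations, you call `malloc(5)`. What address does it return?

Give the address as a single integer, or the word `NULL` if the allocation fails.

Op 1: a = malloc(8) -> a = 0; heap: [0-7 ALLOC][8-29 FREE]
Op 2: free(a) -> (freed a); heap: [0-29 FREE]
Op 3: b = malloc(7) -> b = 0; heap: [0-6 ALLOC][7-29 FREE]
Op 4: c = malloc(5) -> c = 7; heap: [0-6 ALLOC][7-11 ALLOC][12-29 FREE]
Op 5: d = malloc(10) -> d = 12; heap: [0-6 ALLOC][7-11 ALLOC][12-21 ALLOC][22-29 FREE]
Op 6: free(c) -> (freed c); heap: [0-6 ALLOC][7-11 FREE][12-21 ALLOC][22-29 FREE]
Op 7: d = realloc(d, 9) -> d = 12; heap: [0-6 ALLOC][7-11 FREE][12-20 ALLOC][21-29 FREE]
Op 8: free(d) -> (freed d); heap: [0-6 ALLOC][7-29 FREE]
malloc(5): first-fit scan over [0-6 ALLOC][7-29 FREE] -> 7

Answer: 7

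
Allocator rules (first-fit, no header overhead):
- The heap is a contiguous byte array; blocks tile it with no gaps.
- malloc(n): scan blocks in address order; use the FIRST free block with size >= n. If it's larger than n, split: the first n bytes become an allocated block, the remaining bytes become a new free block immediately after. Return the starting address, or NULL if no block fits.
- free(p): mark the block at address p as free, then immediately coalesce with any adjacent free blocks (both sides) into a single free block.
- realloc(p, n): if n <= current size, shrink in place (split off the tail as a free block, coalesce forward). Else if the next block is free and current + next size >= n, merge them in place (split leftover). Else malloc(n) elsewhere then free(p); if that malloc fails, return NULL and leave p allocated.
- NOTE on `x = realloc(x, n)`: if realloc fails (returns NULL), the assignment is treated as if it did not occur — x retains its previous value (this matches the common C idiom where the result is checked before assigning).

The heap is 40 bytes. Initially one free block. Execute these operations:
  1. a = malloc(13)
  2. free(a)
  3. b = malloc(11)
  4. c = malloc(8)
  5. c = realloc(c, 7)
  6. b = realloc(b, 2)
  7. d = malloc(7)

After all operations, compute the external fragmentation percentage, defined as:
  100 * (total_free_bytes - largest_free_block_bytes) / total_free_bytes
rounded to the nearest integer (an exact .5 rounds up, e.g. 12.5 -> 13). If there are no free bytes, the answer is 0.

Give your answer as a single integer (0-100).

Op 1: a = malloc(13) -> a = 0; heap: [0-12 ALLOC][13-39 FREE]
Op 2: free(a) -> (freed a); heap: [0-39 FREE]
Op 3: b = malloc(11) -> b = 0; heap: [0-10 ALLOC][11-39 FREE]
Op 4: c = malloc(8) -> c = 11; heap: [0-10 ALLOC][11-18 ALLOC][19-39 FREE]
Op 5: c = realloc(c, 7) -> c = 11; heap: [0-10 ALLOC][11-17 ALLOC][18-39 FREE]
Op 6: b = realloc(b, 2) -> b = 0; heap: [0-1 ALLOC][2-10 FREE][11-17 ALLOC][18-39 FREE]
Op 7: d = malloc(7) -> d = 2; heap: [0-1 ALLOC][2-8 ALLOC][9-10 FREE][11-17 ALLOC][18-39 FREE]
Free blocks: [2 22] total_free=24 largest=22 -> 100*(24-22)/24 = 200/24 ≈ 8.333 -> rounds to 8

Answer: 8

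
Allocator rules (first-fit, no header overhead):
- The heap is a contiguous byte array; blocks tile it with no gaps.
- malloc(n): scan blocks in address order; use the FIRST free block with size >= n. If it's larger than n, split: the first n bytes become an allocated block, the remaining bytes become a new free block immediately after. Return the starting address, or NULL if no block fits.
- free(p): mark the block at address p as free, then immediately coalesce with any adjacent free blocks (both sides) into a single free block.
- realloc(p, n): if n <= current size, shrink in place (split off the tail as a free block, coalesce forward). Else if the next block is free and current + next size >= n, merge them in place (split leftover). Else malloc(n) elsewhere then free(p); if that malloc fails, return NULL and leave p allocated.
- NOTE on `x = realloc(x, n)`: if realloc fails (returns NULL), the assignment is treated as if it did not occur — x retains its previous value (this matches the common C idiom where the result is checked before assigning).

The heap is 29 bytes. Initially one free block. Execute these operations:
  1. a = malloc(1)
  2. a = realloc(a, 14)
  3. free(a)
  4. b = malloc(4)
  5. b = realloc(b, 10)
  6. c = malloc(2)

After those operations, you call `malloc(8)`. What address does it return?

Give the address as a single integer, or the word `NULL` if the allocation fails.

Answer: 12

Derivation:
Op 1: a = malloc(1) -> a = 0; heap: [0-0 ALLOC][1-28 FREE]
Op 2: a = realloc(a, 14) -> a = 0; heap: [0-13 ALLOC][14-28 FREE]
Op 3: free(a) -> (freed a); heap: [0-28 FREE]
Op 4: b = malloc(4) -> b = 0; heap: [0-3 ALLOC][4-28 FREE]
Op 5: b = realloc(b, 10) -> b = 0; heap: [0-9 ALLOC][10-28 FREE]
Op 6: c = malloc(2) -> c = 10; heap: [0-9 ALLOC][10-11 ALLOC][12-28 FREE]
malloc(8): first-fit scan over [0-9 ALLOC][10-11 ALLOC][12-28 FREE] -> 12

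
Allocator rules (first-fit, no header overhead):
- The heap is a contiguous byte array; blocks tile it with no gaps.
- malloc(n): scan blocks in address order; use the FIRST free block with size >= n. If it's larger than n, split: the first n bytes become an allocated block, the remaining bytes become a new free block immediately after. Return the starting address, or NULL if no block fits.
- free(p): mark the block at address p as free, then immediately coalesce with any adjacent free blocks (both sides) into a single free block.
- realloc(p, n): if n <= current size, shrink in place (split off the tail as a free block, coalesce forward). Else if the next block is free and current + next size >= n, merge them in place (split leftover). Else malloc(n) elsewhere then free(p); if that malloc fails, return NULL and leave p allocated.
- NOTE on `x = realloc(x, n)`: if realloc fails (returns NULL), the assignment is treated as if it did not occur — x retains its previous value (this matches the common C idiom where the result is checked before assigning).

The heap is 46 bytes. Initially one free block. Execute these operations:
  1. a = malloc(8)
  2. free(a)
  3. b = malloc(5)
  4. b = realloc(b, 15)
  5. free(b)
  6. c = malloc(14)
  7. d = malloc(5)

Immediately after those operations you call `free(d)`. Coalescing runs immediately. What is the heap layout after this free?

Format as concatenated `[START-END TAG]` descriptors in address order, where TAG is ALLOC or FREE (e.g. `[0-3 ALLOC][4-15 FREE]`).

Answer: [0-13 ALLOC][14-45 FREE]

Derivation:
Op 1: a = malloc(8) -> a = 0; heap: [0-7 ALLOC][8-45 FREE]
Op 2: free(a) -> (freed a); heap: [0-45 FREE]
Op 3: b = malloc(5) -> b = 0; heap: [0-4 ALLOC][5-45 FREE]
Op 4: b = realloc(b, 15) -> b = 0; heap: [0-14 ALLOC][15-45 FREE]
Op 5: free(b) -> (freed b); heap: [0-45 FREE]
Op 6: c = malloc(14) -> c = 0; heap: [0-13 ALLOC][14-45 FREE]
Op 7: d = malloc(5) -> d = 14; heap: [0-13 ALLOC][14-18 ALLOC][19-45 FREE]
free(d): d = 14 -> block [14-18 ALLOC]; mark free, coalesce with adjacent free neighbors -> [0-13 ALLOC][14-45 FREE]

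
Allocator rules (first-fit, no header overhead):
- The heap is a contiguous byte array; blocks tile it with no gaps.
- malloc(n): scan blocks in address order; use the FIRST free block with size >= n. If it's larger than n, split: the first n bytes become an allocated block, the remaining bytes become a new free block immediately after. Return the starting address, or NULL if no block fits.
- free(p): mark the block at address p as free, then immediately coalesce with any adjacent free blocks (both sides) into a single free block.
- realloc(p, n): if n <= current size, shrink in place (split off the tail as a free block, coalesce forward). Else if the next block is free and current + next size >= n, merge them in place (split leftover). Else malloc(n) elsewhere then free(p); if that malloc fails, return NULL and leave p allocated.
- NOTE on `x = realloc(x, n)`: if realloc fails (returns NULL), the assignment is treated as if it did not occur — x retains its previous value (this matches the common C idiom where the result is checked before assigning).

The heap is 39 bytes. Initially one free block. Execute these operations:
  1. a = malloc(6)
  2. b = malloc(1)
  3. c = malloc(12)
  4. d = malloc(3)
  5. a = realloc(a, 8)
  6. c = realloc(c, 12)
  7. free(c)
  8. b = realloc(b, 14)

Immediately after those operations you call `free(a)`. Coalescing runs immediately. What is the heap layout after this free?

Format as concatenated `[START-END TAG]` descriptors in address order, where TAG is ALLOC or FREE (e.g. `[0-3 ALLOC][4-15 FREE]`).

Answer: [0-5 FREE][6-6 ALLOC][7-18 FREE][19-21 ALLOC][22-38 FREE]

Derivation:
Op 1: a = malloc(6) -> a = 0; heap: [0-5 ALLOC][6-38 FREE]
Op 2: b = malloc(1) -> b = 6; heap: [0-5 ALLOC][6-6 ALLOC][7-38 FREE]
Op 3: c = malloc(12) -> c = 7; heap: [0-5 ALLOC][6-6 ALLOC][7-18 ALLOC][19-38 FREE]
Op 4: d = malloc(3) -> d = 19; heap: [0-5 ALLOC][6-6 ALLOC][7-18 ALLOC][19-21 ALLOC][22-38 FREE]
Op 5: a = realloc(a, 8) -> a = 22; heap: [0-5 FREE][6-6 ALLOC][7-18 ALLOC][19-21 ALLOC][22-29 ALLOC][30-38 FREE]
Op 6: c = realloc(c, 12) -> c = 7; heap: [0-5 FREE][6-6 ALLOC][7-18 ALLOC][19-21 ALLOC][22-29 ALLOC][30-38 FREE]
Op 7: free(c) -> (freed c); heap: [0-5 FREE][6-6 ALLOC][7-18 FREE][19-21 ALLOC][22-29 ALLOC][30-38 FREE]
Op 8: b = realloc(b, 14) -> NULL (b unchanged); heap: [0-5 FREE][6-6 ALLOC][7-18 FREE][19-21 ALLOC][22-29 ALLOC][30-38 FREE]
free(a): a = 22 -> block [22-29 ALLOC]; mark free, coalesce with adjacent free neighbors -> [0-5 FREE][6-6 ALLOC][7-18 FREE][19-21 ALLOC][22-38 FREE]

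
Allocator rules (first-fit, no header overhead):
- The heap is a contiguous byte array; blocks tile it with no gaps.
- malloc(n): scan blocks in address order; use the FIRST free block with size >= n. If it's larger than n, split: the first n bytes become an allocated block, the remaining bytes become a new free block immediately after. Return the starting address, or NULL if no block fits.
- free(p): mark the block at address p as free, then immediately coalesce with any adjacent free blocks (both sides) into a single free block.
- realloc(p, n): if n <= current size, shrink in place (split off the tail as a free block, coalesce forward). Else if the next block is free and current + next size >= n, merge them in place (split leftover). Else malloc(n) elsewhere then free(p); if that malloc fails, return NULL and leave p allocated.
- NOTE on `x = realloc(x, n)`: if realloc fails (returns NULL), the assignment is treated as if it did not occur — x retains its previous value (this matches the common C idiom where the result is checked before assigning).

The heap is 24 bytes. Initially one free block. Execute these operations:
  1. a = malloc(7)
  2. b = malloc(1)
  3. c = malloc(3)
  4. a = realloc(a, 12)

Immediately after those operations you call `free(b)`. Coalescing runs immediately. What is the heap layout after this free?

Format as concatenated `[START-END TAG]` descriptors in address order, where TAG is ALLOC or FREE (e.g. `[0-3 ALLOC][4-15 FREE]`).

Answer: [0-7 FREE][8-10 ALLOC][11-22 ALLOC][23-23 FREE]

Derivation:
Op 1: a = malloc(7) -> a = 0; heap: [0-6 ALLOC][7-23 FREE]
Op 2: b = malloc(1) -> b = 7; heap: [0-6 ALLOC][7-7 ALLOC][8-23 FREE]
Op 3: c = malloc(3) -> c = 8; heap: [0-6 ALLOC][7-7 ALLOC][8-10 ALLOC][11-23 FREE]
Op 4: a = realloc(a, 12) -> a = 11; heap: [0-6 FREE][7-7 ALLOC][8-10 ALLOC][11-22 ALLOC][23-23 FREE]
free(b): b = 7 -> block [7-7 ALLOC]; mark free, coalesce with adjacent free neighbors -> [0-7 FREE][8-10 ALLOC][11-22 ALLOC][23-23 FREE]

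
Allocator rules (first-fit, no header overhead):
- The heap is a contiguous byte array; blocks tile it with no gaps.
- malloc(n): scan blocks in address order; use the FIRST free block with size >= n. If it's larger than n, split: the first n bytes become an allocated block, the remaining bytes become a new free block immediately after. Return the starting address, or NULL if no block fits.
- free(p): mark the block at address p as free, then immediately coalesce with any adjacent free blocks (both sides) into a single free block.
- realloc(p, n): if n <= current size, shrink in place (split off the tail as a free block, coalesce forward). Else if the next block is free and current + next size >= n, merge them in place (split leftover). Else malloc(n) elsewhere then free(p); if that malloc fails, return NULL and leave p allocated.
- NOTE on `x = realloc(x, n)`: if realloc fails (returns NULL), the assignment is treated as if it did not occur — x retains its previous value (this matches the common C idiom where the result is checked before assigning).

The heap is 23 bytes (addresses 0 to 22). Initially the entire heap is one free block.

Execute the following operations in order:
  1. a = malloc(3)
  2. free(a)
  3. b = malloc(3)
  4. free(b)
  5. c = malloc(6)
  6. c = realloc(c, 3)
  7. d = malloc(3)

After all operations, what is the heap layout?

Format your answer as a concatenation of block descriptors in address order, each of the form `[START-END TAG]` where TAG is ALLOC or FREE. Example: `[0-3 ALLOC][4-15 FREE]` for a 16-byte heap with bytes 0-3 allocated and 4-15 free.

Answer: [0-2 ALLOC][3-5 ALLOC][6-22 FREE]

Derivation:
Op 1: a = malloc(3) -> a = 0; heap: [0-2 ALLOC][3-22 FREE]
Op 2: free(a) -> (freed a); heap: [0-22 FREE]
Op 3: b = malloc(3) -> b = 0; heap: [0-2 ALLOC][3-22 FREE]
Op 4: free(b) -> (freed b); heap: [0-22 FREE]
Op 5: c = malloc(6) -> c = 0; heap: [0-5 ALLOC][6-22 FREE]
Op 6: c = realloc(c, 3) -> c = 0; heap: [0-2 ALLOC][3-22 FREE]
Op 7: d = malloc(3) -> d = 3; heap: [0-2 ALLOC][3-5 ALLOC][6-22 FREE]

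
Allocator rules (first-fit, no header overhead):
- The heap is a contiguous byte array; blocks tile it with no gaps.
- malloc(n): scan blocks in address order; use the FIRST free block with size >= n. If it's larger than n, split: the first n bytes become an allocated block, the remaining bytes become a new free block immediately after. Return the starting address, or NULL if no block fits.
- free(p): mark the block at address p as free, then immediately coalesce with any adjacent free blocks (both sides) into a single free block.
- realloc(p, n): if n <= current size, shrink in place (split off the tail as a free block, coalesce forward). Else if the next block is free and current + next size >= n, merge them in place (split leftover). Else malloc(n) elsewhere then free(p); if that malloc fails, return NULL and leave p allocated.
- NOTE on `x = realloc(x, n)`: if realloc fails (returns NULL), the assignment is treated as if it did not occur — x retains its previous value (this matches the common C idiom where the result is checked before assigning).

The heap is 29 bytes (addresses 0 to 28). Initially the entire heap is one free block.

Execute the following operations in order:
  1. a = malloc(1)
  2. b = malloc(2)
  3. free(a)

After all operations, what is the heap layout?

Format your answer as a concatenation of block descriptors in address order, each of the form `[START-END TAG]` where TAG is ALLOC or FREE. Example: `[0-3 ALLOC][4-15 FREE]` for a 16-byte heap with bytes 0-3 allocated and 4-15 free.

Answer: [0-0 FREE][1-2 ALLOC][3-28 FREE]

Derivation:
Op 1: a = malloc(1) -> a = 0; heap: [0-0 ALLOC][1-28 FREE]
Op 2: b = malloc(2) -> b = 1; heap: [0-0 ALLOC][1-2 ALLOC][3-28 FREE]
Op 3: free(a) -> (freed a); heap: [0-0 FREE][1-2 ALLOC][3-28 FREE]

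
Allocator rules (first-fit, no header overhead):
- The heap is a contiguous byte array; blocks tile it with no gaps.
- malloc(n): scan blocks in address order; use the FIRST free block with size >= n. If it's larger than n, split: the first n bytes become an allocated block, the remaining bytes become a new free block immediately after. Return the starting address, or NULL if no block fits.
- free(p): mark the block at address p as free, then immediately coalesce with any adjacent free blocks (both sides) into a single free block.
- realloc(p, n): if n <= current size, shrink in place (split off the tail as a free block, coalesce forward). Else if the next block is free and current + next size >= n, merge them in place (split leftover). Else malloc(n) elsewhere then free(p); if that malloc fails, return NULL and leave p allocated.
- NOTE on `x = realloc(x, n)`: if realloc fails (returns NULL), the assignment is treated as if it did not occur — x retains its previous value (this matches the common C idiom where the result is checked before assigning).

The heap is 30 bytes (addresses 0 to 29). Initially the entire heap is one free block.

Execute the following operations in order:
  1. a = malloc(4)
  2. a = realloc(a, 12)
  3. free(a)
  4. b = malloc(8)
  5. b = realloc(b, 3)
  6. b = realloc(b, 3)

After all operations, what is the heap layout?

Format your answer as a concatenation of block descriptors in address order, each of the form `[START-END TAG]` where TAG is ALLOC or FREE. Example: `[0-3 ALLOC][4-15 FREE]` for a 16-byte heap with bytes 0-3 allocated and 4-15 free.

Answer: [0-2 ALLOC][3-29 FREE]

Derivation:
Op 1: a = malloc(4) -> a = 0; heap: [0-3 ALLOC][4-29 FREE]
Op 2: a = realloc(a, 12) -> a = 0; heap: [0-11 ALLOC][12-29 FREE]
Op 3: free(a) -> (freed a); heap: [0-29 FREE]
Op 4: b = malloc(8) -> b = 0; heap: [0-7 ALLOC][8-29 FREE]
Op 5: b = realloc(b, 3) -> b = 0; heap: [0-2 ALLOC][3-29 FREE]
Op 6: b = realloc(b, 3) -> b = 0; heap: [0-2 ALLOC][3-29 FREE]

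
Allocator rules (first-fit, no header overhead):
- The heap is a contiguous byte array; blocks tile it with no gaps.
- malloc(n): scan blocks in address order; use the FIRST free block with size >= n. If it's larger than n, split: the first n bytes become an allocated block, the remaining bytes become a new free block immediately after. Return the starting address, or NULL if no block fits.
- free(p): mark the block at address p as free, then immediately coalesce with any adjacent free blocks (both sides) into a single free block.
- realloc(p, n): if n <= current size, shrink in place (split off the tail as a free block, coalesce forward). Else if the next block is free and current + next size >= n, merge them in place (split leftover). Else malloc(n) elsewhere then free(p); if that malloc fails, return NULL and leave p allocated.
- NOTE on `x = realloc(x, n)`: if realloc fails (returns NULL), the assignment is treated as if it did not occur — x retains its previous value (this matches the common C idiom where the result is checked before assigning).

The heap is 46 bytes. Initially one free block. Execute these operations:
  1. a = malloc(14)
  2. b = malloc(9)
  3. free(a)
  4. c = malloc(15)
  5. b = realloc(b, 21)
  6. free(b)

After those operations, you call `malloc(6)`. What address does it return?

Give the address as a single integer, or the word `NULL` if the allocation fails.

Answer: 0

Derivation:
Op 1: a = malloc(14) -> a = 0; heap: [0-13 ALLOC][14-45 FREE]
Op 2: b = malloc(9) -> b = 14; heap: [0-13 ALLOC][14-22 ALLOC][23-45 FREE]
Op 3: free(a) -> (freed a); heap: [0-13 FREE][14-22 ALLOC][23-45 FREE]
Op 4: c = malloc(15) -> c = 23; heap: [0-13 FREE][14-22 ALLOC][23-37 ALLOC][38-45 FREE]
Op 5: b = realloc(b, 21) -> NULL (b unchanged); heap: [0-13 FREE][14-22 ALLOC][23-37 ALLOC][38-45 FREE]
Op 6: free(b) -> (freed b); heap: [0-22 FREE][23-37 ALLOC][38-45 FREE]
malloc(6): first-fit scan over [0-22 FREE][23-37 ALLOC][38-45 FREE] -> 0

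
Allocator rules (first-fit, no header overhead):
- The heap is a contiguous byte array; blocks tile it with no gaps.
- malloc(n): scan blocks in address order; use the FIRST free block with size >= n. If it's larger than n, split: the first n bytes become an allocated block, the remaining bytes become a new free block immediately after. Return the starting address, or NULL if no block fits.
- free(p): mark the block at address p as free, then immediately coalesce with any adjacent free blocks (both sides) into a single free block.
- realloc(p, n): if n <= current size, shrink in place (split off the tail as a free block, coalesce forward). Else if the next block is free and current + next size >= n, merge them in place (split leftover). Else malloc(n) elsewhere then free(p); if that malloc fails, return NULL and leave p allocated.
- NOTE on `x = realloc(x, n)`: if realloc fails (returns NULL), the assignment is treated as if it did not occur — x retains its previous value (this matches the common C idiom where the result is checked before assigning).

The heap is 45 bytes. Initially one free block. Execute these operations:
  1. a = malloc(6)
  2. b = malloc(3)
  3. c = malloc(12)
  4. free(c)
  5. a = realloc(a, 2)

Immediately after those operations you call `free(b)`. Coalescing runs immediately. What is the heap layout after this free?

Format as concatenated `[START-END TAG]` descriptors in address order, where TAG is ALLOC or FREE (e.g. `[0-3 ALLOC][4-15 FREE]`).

Answer: [0-1 ALLOC][2-44 FREE]

Derivation:
Op 1: a = malloc(6) -> a = 0; heap: [0-5 ALLOC][6-44 FREE]
Op 2: b = malloc(3) -> b = 6; heap: [0-5 ALLOC][6-8 ALLOC][9-44 FREE]
Op 3: c = malloc(12) -> c = 9; heap: [0-5 ALLOC][6-8 ALLOC][9-20 ALLOC][21-44 FREE]
Op 4: free(c) -> (freed c); heap: [0-5 ALLOC][6-8 ALLOC][9-44 FREE]
Op 5: a = realloc(a, 2) -> a = 0; heap: [0-1 ALLOC][2-5 FREE][6-8 ALLOC][9-44 FREE]
free(b): b = 6 -> block [6-8 ALLOC]; mark free, coalesce with adjacent free neighbors -> [0-1 ALLOC][2-44 FREE]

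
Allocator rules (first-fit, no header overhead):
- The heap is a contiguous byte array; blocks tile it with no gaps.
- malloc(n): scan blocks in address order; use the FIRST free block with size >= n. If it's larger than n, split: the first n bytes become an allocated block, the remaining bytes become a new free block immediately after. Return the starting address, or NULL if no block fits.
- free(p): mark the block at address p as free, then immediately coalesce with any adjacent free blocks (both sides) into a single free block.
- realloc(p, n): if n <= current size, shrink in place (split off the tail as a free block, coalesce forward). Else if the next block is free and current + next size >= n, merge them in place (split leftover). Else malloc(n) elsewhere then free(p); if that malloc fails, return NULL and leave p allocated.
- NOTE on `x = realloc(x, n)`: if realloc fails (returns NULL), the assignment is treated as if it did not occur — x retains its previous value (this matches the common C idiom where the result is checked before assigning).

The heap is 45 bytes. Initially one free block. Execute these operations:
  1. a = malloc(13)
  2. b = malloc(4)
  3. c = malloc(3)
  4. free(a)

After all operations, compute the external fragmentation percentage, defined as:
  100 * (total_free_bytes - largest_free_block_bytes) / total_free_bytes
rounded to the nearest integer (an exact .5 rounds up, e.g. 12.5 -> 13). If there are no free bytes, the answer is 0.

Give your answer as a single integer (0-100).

Op 1: a = malloc(13) -> a = 0; heap: [0-12 ALLOC][13-44 FREE]
Op 2: b = malloc(4) -> b = 13; heap: [0-12 ALLOC][13-16 ALLOC][17-44 FREE]
Op 3: c = malloc(3) -> c = 17; heap: [0-12 ALLOC][13-16 ALLOC][17-19 ALLOC][20-44 FREE]
Op 4: free(a) -> (freed a); heap: [0-12 FREE][13-16 ALLOC][17-19 ALLOC][20-44 FREE]
Free blocks: [13 25] total_free=38 largest=25 -> 100*(38-25)/38 = 1300/38 ≈ 34.211 -> rounds to 34

Answer: 34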